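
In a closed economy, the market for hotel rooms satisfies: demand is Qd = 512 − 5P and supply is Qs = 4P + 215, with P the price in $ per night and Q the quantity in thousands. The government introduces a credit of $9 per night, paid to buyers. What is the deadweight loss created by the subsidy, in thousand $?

Without the subsidy, 512 − 5P = 4P + 215 gives 9P = 297, so P* = $33 and Q* = 347.
With a per-unit subsidy paid to buyers, each effectively pays P − 9, so demand becomes Qd = 512 − 5(P − 9).
Solving gives Q = 367 with buyers paying $29 and producers receiving $38 (the $9 wedge).
Quantity rises by |ΔQ| = |347 − 367| = 20.
DWL = ½ · t · |ΔQ| = ½ · 9 · 20 = $90.

Deadweight loss = $90 thousand.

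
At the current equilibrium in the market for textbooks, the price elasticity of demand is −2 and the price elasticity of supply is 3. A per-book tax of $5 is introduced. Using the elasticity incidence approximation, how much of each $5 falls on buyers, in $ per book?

Buyers bear ≈ $3 per book.

Incidence ratio: buyers' share ≈ εs / (εs + |εd|) = 3 / (3 + 2) = 0.6.
So buyers bear ≈ 0.6 × $5 = $3; suppliers bear $2.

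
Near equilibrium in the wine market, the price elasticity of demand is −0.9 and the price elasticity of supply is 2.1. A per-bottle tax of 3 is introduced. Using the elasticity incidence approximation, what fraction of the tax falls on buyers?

Incidence ratio: buyers' share ≈ εs / (εs + |εd|) = 2.1 / (2.1 + 0.9) = 0.7.
Supply is the more elastic side, so buyers bear the larger share.

Buyers' share ≈ 0.7.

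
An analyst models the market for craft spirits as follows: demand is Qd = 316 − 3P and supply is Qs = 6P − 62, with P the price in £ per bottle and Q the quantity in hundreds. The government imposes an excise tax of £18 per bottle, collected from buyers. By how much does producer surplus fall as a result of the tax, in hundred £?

Without the tax, 316 − 3P = 6P − 62 gives 9P = 378, so P* = £42 and Q* = 190.
With the tax collected from buyers, demand (in seller-price terms) shifts: Qd = 316 − 3(P + 18).
New equilibrium: buyers pay £54, suppliers receive £36, Q = 154. (Wedge: Pb − Ps = 18.)
ΔPS is the trapezoid between Q = 154 and Q = 190 of height £6: ½ · (190 + 154) · 6 = £1032.

Producer surplus falls by £1032 hundred.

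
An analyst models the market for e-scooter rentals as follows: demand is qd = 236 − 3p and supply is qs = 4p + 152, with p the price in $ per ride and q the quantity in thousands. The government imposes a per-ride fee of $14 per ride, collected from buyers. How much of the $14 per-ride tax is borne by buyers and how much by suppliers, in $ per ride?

Buyers bear $8 per ride; suppliers bear $6 per ride.

Before the tax: set 236 − 3p = 4p + 152 → p* = $12, q* = 200.
With the tax collected from buyers, demand (in seller-price terms) shifts: qd = 236 − 3(p + 14).
Solving gives q = 176 with buyers paying $20 and suppliers receiving $6 (the $14 wedge).
Burden on buyers: $8; on suppliers: $6. (They sum to $14.)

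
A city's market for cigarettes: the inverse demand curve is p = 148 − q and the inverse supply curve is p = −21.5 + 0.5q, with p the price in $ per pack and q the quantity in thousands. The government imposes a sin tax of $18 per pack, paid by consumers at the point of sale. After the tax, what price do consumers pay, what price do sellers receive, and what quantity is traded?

Consumers pay $47; sellers receive $29; quantity = 101.

Inverting to q(p) form: qd = 148 − p; qs = 2p + 43.
Without the tax, 148 − p = 2p + 43 gives 3p = 105, so p* = $35 and q* = 113.
With the tax collected from consumers, demand (in seller-price terms) shifts: qd = 148 − (p + 18).
Solving gives q = 101 with consumers paying $47 and sellers receiving $29 (the $18 wedge).
The less price-elastic side of the market bears the larger share of a per-unit tax.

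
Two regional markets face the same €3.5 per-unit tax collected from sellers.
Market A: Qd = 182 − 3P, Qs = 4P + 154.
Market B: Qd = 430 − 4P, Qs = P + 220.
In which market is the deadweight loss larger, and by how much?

Market A: pre-tax P* = €4, Q* = 170; post-tax Q = 164; deadweight loss = €10.5.
Market B: pre-tax P* = €42, Q* = 262; post-tax Q = 259.2; deadweight loss = €4.9.
Difference: €10.5 vs €4.9 → market A is larger by €5.6.

Market A, by €5.6.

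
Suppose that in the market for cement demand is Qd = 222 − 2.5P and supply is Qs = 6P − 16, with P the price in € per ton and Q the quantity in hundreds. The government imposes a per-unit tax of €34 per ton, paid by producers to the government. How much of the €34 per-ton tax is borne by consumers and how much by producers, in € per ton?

Without the tax, 222 − 2.5P = 6P − 16 gives 8.5P = 238, so P* = €28 and Q* = 152.
With the tax collected from producers, supply shifts: Qs = 6(P − 34) − 16.
New equilibrium: consumers pay €52, producers receive €18, Q = 92. (Wedge: Pb − Ps = 34.)
Burden on consumers: €24; on producers: €10. (They sum to €34.)
The less price-elastic side of the market bears the larger share of a per-unit tax.

Consumers bear €24 per ton; producers bear €10 per ton.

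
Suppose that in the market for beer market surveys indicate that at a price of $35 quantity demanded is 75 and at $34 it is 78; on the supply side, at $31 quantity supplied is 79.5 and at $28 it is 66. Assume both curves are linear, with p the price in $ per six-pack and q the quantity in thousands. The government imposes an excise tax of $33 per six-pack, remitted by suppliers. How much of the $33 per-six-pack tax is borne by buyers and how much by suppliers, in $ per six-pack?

Demand slope: (78 − 75)/(34 − 35) = -3, so qd = 180 − 3p.
Supply slope: (66 − 79.5)/(28 − 31) = 4.5, so qs = 4.5p − 60.
Before the tax: set 180 − 3p = 4.5p − 60 → p* = $32, q* = 84.
With the tax collected from suppliers, supply shifts: qs = 4.5(p − 33) − 60.
New equilibrium: buyers pay $51.8, suppliers receive $18.8, q = 24.6. (Wedge: pb − ps = 33.)
Burden on buyers: $19.8; on suppliers: $13.2. (They sum to $33.)
The less price-elastic side of the market bears the larger share of a per-unit tax.

Buyers bear $19.8 per six-pack; suppliers bear $13.2 per six-pack.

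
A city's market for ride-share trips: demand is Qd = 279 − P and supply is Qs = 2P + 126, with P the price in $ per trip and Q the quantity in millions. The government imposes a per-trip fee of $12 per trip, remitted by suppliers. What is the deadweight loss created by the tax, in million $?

Without the tax, 279 − P = 2P + 126 gives 3P = 153, so P* = $51 and Q* = 228.
With the tax collected from suppliers, supply shifts: Qs = 2(P − 12) + 126.
New equilibrium: consumers pay $59, suppliers receive $47, Q = 220. (Wedge: Pb − Ps = 12.)
Quantity falls by |ΔQ| = |228 − 220| = 8.
DWL = ½ · t · |ΔQ| = ½ · 12 · 8 = $48.

Deadweight loss = $48 million.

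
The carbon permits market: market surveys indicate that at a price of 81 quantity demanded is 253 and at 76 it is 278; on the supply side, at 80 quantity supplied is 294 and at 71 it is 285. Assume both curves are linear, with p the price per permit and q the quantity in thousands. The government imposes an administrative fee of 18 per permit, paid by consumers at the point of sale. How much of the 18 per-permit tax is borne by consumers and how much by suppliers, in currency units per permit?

Demand slope: (278 − 253)/(76 − 81) = -5, so qd = 658 − 5p.
Supply slope: (285 − 294)/(71 − 80) = 1, so qs = p + 214.
Without the tax, 658 − 5p = p + 214 gives 6p = 444, so p* = 74 and q* = 288.
With the tax collected from consumers, demand (in seller-price terms) shifts: qd = 658 − 5(p + 18).
New equilibrium: consumers pay 77, suppliers receive 59, q = 273. (Wedge: pb − ps = 18.)
Burden on consumers: 3; on suppliers: 15. (They sum to 18.)
The less price-elastic side of the market bears the larger share of a per-unit tax.

Consumers bear 3 per permit; suppliers bear 15 per permit.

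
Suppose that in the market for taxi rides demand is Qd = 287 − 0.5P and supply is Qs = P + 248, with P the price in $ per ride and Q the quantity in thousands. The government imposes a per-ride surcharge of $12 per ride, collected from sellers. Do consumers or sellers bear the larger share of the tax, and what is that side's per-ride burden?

Without the tax, 287 − 0.5P = P + 248 gives 1.5P = 39, so P* = $26 and Q* = 274.
With the tax collected from sellers, supply shifts: Qs = (P − 12) + 248.
Solving gives Q = 270 with consumers paying $34 and sellers receiving $22 (the $12 wedge).
Per-ride burden: consumers $8, sellers $4.
Consumers take the larger share because demand is less price-elastic here (demand slope 0.5 vs supply slope 1).

Consumers bear the larger share: $8 per ride.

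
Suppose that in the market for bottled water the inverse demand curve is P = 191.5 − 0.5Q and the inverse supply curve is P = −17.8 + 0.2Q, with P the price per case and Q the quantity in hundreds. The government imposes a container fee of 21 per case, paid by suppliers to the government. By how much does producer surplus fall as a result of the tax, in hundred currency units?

Inverting to Q(P) form: Qd = 383 − 2P; Qs = 5P + 89.
Without the tax, 383 − 2P = 5P + 89 gives 7P = 294, so P* = 42 and Q* = 299.
With the tax collected from suppliers, supply shifts: Qs = 5(P − 21) + 89.
New equilibrium: buyers pay 57, suppliers receive 36, Q = 269. (Wedge: Pb − Ps = 21.)
ΔPS is the trapezoid between Q = 269 and Q = 299 of height 6: ½ · (299 + 269) · 6 = 1704.

Producer surplus falls by 1704 hundred.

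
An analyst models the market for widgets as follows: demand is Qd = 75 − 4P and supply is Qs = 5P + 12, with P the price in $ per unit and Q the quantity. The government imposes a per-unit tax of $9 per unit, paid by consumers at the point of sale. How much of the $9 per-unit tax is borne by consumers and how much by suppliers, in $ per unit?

Consumers bear $5 per unit; suppliers bear $4 per unit.

Without the tax, 75 − 4P = 5P + 12 gives 9P = 63, so P* = $7 and Q* = 47.
With the tax collected from consumers, demand (in seller-price terms) shifts: Qd = 75 − 4(P + 9).
Solving gives Q = 27 with consumers paying $12 and suppliers receiving $3 (the $9 wedge).
Burden on consumers: $5; on suppliers: $4. (They sum to $9.)
The less price-elastic side of the market bears the larger share of a per-unit tax.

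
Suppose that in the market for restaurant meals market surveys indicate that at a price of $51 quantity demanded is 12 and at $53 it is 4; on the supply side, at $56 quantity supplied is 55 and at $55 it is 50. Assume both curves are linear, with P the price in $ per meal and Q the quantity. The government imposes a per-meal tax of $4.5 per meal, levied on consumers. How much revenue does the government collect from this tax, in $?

Tax revenue = $45.

Demand slope: (4 − 12)/(53 − 51) = -4, so Qd = 216 − 4P.
Supply slope: (50 − 55)/(55 − 56) = 5, so Qs = 5P − 225.
Before the tax: set 216 − 4P = 5P − 225 → P* = $49, Q* = 20.
With the tax collected from consumers, demand (in seller-price terms) shifts: Qd = 216 − 4(P + 4.5).
Solving gives Q = 10 with consumers paying $51.5 and suppliers receiving $47 (the $4.5 wedge).
Revenue = t · Q = 4.5 · 10 = $45.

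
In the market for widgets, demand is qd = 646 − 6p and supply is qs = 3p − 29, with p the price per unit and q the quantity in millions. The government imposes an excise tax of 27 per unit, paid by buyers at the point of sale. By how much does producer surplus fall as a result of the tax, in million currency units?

Without the tax, 646 − 6p = 3p − 29 gives 9p = 675, so p* = 75 and q* = 196.
With the tax collected from buyers, demand (in seller-price terms) shifts: qd = 646 − 6(p + 27).
New equilibrium: buyers pay 84, producers receive 57, q = 142. (Wedge: pb − ps = 27.)
ΔPS is the trapezoid between Q = 142 and Q = 196 of height 18: ½ · (196 + 142) · 18 = 3042.

Producer surplus falls by 3042 million.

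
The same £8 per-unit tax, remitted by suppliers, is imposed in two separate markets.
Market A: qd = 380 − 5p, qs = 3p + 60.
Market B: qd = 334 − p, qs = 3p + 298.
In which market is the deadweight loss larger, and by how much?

Market A: pre-tax p* = £40, q* = 180; post-tax q = 165; deadweight loss = £60.
Market B: pre-tax p* = £9, q* = 325; post-tax q = 319; deadweight loss = £24.
Difference: £60 vs £24 → market A is larger by £36.

Market A, by £36.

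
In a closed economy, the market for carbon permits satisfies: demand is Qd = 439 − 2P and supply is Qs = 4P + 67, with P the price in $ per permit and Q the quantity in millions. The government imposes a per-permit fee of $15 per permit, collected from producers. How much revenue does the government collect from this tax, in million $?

Without the tax, 439 − 2P = 4P + 67 gives 6P = 372, so P* = $62 and Q* = 315.
With the tax collected from producers, supply shifts: Qs = 4(P − 15) + 67.
Solving gives Q = 295 with buyers paying $72 and producers receiving $57 (the $15 wedge).
Revenue = t · Q = 15 · 295 = $4425.

Tax revenue = $4425 million.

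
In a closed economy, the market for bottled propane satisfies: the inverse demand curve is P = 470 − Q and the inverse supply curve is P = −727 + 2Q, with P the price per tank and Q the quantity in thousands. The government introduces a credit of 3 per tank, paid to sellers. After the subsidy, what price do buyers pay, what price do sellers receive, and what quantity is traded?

Buyers pay 70; sellers receive 73; quantity = 400.

Rewrite in direct form: Qd = 470 − P and Qs = 0.5P + 363.5.
Without the subsidy, 470 − P = 0.5P + 363.5 gives 1.5P = 106.5, so P* = 71 and Q* = 399.
With a per-unit subsidy paid to sellers, each receives P + 3 per unit sold, so supply becomes Qs = 0.5(P + 3) + 363.5.
New equilibrium: buyers pay 70, sellers receive 73, Q = 400. (Wedge: Pb − Ps = −3.)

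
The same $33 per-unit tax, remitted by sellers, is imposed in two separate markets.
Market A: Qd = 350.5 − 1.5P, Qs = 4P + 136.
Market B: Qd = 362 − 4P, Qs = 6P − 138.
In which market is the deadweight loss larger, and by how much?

Market A: pre-tax P* = $39, Q* = 292; post-tax Q = 256; deadweight loss = $594.
Market B: pre-tax P* = $50, Q* = 162; post-tax Q = 82.8; deadweight loss = $1306.8.
Difference: $594 vs $1306.8 → market B is larger by $712.8.

Market B, by $712.8.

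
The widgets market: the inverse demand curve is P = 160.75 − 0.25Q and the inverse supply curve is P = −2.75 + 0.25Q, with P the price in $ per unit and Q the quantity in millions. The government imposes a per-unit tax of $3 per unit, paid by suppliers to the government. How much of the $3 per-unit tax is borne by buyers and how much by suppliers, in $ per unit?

Buyers bear $1.5 per unit; suppliers bear $1.5 per unit.

Inverting to Q(P) form: Qd = 643 − 4P; Qs = 4P + 11.
Before the tax: set 643 − 4P = 4P + 11 → P* = $79, Q* = 327.
With the tax collected from suppliers, supply shifts: Qs = 4(P − 3) + 11.
Solving gives Q = 321 with buyers paying $80.5 and suppliers receiving $77.5 (the $3 wedge).
Burden on buyers: $1.5; on suppliers: $1.5. (They sum to $3.)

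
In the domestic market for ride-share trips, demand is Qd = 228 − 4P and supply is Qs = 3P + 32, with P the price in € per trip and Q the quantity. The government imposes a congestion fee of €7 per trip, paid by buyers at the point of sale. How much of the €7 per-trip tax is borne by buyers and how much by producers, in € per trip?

Buyers bear €3 per trip; producers bear €4 per trip.

Without the tax, 228 − 4P = 3P + 32 gives 7P = 196, so P* = €28 and Q* = 116.
With the tax collected from buyers, demand (in seller-price terms) shifts: Qd = 228 − 4(P + 7).
New equilibrium: buyers pay €31, producers receive €24, Q = 104. (Wedge: Pb − Ps = 7.)
Burden on buyers: €3; on producers: €4. (They sum to €7.)
The less price-elastic side of the market bears the larger share of a per-unit tax.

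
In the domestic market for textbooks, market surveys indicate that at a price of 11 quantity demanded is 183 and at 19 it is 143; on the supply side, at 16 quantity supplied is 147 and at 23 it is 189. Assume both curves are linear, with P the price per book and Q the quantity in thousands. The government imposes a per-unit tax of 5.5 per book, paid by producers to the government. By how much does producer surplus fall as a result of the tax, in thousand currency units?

Demand slope: (143 − 183)/(19 − 11) = -5, so Qd = 238 − 5P.
Supply slope: (189 − 147)/(23 − 16) = 6, so Qs = 6P + 51.
Before the tax: set 238 − 5P = 6P + 51 → P* = 17, Q* = 153.
With the tax collected from producers, supply shifts: Qs = 6(P − 5.5) + 51.
New equilibrium: consumers pay 20, producers receive 14.5, Q = 138. (Wedge: Pb − Ps = 5.5.)
ΔPS is the trapezoid between Q = 138 and Q = 153 of height 2.5: ½ · (153 + 138) · 2.5 = 363.75.

Producer surplus falls by 363.75 thousand.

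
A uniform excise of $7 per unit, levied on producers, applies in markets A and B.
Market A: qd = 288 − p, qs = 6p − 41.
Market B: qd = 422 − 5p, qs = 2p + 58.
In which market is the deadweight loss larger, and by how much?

Market B, by $14.

Market A: pre-tax p* = $47, q* = 241; post-tax q = 235; deadweight loss = $21.
Market B: pre-tax p* = $52, q* = 162; post-tax q = 152; deadweight loss = $35.
Difference: $21 vs $35 → market B is larger by $14.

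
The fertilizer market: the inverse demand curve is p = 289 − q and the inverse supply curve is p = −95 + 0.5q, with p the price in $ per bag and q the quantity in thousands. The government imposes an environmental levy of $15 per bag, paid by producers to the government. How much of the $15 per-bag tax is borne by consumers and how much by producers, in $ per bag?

Consumers bear $10 per bag; producers bear $5 per bag.

Rewrite in direct form: qd = 289 − p and qs = 2p + 190.
Without the tax, 289 − p = 2p + 190 gives 3p = 99, so p* = $33 and q* = 256.
With the tax collected from producers, supply shifts: qs = 2(p − 15) + 190.
New equilibrium: consumers pay $43, producers receive $28, q = 246. (Wedge: pb − ps = 15.)
Burden on consumers: $10; on producers: $5. (They sum to $15.)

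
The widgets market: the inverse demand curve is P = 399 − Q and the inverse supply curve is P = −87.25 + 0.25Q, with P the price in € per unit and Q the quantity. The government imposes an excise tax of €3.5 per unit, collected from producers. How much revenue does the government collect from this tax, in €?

Inverting to Q(P) form: Qd = 399 − P; Qs = 4P + 349.
Before the tax: set 399 − P = 4P + 349 → P* = €10, Q* = 389.
With the tax collected from producers, supply shifts: Qs = 4(P − 3.5) + 349.
New equilibrium: consumers pay €12.8, producers receive €9.3, Q = 386.2. (Wedge: Pb − Ps = 3.5.)
Revenue = t · Q = 3.5 · 386.2 = €1351.7.

Tax revenue = €1351.7.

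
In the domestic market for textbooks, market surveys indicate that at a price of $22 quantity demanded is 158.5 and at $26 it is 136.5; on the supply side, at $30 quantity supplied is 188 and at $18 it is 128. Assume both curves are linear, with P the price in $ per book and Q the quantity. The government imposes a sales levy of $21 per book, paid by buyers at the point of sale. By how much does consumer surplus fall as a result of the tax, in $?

Consumer surplus falls by $1255.

Demand slope: (136.5 − 158.5)/(26 − 22) = -5.5, so Qd = 279.5 − 5.5P.
Supply slope: (128 − 188)/(18 − 30) = 5, so Qs = 5P + 38.
Without the tax, 279.5 − 5.5P = 5P + 38 gives 10.5P = 241.5, so P* = $23 and Q* = 153.
With the tax collected from buyers, demand (in seller-price terms) shifts: Qd = 279.5 − 5.5(P + 21).
New equilibrium: buyers pay $33, sellers receive $12, Q = 98. (Wedge: Pb − Ps = 21.)
ΔCS is the trapezoid between Q = 98 and Q = 153 of height $10: ½ · (153 + 98) · 10 = $1255.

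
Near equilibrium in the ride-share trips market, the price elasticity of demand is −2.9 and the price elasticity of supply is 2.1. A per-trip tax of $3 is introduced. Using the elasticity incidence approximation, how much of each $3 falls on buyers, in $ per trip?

Incidence ratio: buyers' share ≈ εs / (εs + |εd|) = 2.1 / (2.1 + 2.9) = 0.42.
So buyers bear ≈ 0.42 × $3 = $1.26; suppliers bear $1.74.

Buyers bear ≈ $1.26 per trip.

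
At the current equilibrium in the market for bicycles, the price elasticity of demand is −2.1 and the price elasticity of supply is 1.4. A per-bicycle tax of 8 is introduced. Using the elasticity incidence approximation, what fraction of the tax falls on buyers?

Buyers' share ≈ 0.4.

Incidence ratio: buyers' share ≈ εs / (εs + |εd|) = 1.4 / (1.4 + 2.1) = 0.4.
Supply is the less elastic side, so buyers bear the smaller share.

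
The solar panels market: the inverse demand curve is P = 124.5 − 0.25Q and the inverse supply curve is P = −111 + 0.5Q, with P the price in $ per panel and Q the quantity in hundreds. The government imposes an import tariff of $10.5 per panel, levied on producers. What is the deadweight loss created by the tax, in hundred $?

Inverting to Q(P) form: Qd = 498 − 4P; Qs = 2P + 222.
Without the tax, 498 − 4P = 2P + 222 gives 6P = 276, so P* = $46 and Q* = 314.
With the tax collected from producers, supply shifts: Qs = 2(P − 10.5) + 222.
New equilibrium: consumers pay $49.5, producers receive $39, Q = 300. (Wedge: Pb − Ps = 10.5.)
Quantity falls by |ΔQ| = |314 − 300| = 14.
DWL = ½ · t · |ΔQ| = ½ · 10.5 · 14 = $73.5.

Deadweight loss = $73.5 hundred.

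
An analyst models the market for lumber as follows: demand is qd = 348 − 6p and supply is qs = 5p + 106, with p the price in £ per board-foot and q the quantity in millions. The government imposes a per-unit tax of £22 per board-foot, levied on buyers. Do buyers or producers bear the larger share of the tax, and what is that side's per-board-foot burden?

Before the tax: set 348 − 6p = 5p + 106 → p* = £22, q* = 216.
With the tax collected from buyers, demand (in seller-price terms) shifts: qd = 348 − 6(p + 22).
Solving gives q = 156 with buyers paying £32 and producers receiving £10 (the £22 wedge).
Per-board-foot burden: buyers £10, producers £12.
Producers take the larger share because supply is less price-elastic here (demand slope 6 vs supply slope 5).
The less price-elastic side of the market bears the larger share of a per-unit tax.

Producers bear the larger share: £12 per board-foot.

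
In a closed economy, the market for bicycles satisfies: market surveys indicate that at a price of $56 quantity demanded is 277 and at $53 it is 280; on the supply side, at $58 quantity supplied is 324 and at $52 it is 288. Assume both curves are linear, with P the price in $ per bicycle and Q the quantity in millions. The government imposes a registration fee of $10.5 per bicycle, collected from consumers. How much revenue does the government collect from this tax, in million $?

Tax revenue = $2866.5 million.

Demand slope: (280 − 277)/(53 − 56) = -1, so Qd = 333 − P.
Supply slope: (288 − 324)/(52 − 58) = 6, so Qs = 6P − 24.
Without the tax, 333 − P = 6P − 24 gives 7P = 357, so P* = $51 and Q* = 282.
With the tax collected from consumers, demand (in seller-price terms) shifts: Qd = 333 − (P + 10.5).
New equilibrium: consumers pay $60, sellers receive $49.5, Q = 273. (Wedge: Pb − Ps = 10.5.)
Revenue = t · Q = 10.5 · 273 = $2866.5.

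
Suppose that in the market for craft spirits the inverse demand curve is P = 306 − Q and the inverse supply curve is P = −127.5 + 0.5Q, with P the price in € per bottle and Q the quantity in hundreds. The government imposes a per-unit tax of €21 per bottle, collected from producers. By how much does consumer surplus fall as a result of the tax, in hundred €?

Rewrite in direct form: Qd = 306 − P and Qs = 2P + 255.
Before the tax: set 306 − P = 2P + 255 → P* = €17, Q* = 289.
With the tax collected from producers, supply shifts: Qs = 2(P − 21) + 255.
New equilibrium: buyers pay €31, producers receive €10, Q = 275. (Wedge: Pb − Ps = 21.)
ΔCS is the trapezoid between Q = 275 and Q = 289 of height €14: ½ · (289 + 275) · 14 = €3948.

Consumer surplus falls by €3948 hundred.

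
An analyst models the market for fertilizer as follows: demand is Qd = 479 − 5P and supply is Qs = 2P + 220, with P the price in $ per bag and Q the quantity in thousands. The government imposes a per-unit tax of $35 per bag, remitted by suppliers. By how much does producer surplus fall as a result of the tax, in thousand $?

Producer surplus falls by $6725 thousand.

Without the tax, 479 − 5P = 2P + 220 gives 7P = 259, so P* = $37 and Q* = 294.
With the tax collected from suppliers, supply shifts: Qs = 2(P − 35) + 220.
Solving gives Q = 244 with consumers paying $47 and suppliers receiving $12 (the $35 wedge).
ΔPS is the trapezoid between Q = 244 and Q = 294 of height $25: ½ · (294 + 244) · 25 = $6725.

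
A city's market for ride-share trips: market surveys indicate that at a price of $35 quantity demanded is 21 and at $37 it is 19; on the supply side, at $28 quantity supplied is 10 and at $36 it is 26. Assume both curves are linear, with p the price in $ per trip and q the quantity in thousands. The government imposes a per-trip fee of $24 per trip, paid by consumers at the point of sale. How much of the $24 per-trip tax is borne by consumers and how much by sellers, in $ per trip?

Consumers bear $16 per trip; sellers bear $8 per trip.

Demand slope: (19 − 21)/(37 − 35) = -1, so qd = 56 − p.
Supply slope: (26 − 10)/(36 − 28) = 2, so qs = 2p − 46.
Without the tax, 56 − p = 2p − 46 gives 3p = 102, so p* = $34 and q* = 22.
With the tax collected from consumers, demand (in seller-price terms) shifts: qd = 56 − (p + 24).
New equilibrium: consumers pay $50, sellers receive $26, q = 6. (Wedge: pb − ps = 24.)
Burden on consumers: $16; on sellers: $8. (They sum to $24.)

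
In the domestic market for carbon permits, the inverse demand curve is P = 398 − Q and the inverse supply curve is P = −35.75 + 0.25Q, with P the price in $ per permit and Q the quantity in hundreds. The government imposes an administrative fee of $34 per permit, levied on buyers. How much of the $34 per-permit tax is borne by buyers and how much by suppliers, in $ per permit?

Buyers bear $27.2 per permit; suppliers bear $6.8 per permit.

Rewrite in direct form: Qd = 398 − P and Qs = 4P + 143.
Without the tax, 398 − P = 4P + 143 gives 5P = 255, so P* = $51 and Q* = 347.
With the tax collected from buyers, demand (in seller-price terms) shifts: Qd = 398 − (P + 34).
Solving gives Q = 319.8 with buyers paying $78.2 and suppliers receiving $44.2 (the $34 wedge).
Burden on buyers: $27.2; on suppliers: $6.8. (They sum to $34.)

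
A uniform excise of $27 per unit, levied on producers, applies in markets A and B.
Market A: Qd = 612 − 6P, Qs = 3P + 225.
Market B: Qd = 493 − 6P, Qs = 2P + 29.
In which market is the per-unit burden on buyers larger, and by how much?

Market A, by $2.25.

Market A: pre-tax P* = $43, Q* = 354; post-tax Q = 300; per-unit burden on buyers = $9.
Market B: pre-tax P* = $58, Q* = 145; post-tax Q = 104.5; per-unit burden on buyers = $6.75.
Difference: $9 vs $6.75 → market A is larger by $2.25.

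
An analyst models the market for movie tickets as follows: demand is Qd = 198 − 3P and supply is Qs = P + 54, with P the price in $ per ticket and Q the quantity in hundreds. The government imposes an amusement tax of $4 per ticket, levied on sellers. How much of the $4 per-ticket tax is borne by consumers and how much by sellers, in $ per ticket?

Before the tax: set 198 − 3P = P + 54 → P* = $36, Q* = 90.
With the tax collected from sellers, supply shifts: Qs = (P − 4) + 54.
Solving gives Q = 87 with consumers paying $37 and sellers receiving $33 (the $4 wedge).
Burden on consumers: $1; on sellers: $3. (They sum to $4.)
The less price-elastic side of the market bears the larger share of a per-unit tax.

Consumers bear $1 per ticket; sellers bear $3 per ticket.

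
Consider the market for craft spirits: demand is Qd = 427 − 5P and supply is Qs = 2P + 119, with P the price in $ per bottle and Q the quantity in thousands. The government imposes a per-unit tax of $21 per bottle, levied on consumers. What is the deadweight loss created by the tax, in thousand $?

Deadweight loss = $315 thousand.

Without the tax, 427 − 5P = 2P + 119 gives 7P = 308, so P* = $44 and Q* = 207.
With the tax collected from consumers, demand (in seller-price terms) shifts: Qd = 427 − 5(P + 21).
Solving gives Q = 177 with consumers paying $50 and suppliers receiving $29 (the $21 wedge).
Quantity falls by |ΔQ| = |207 − 177| = 30.
DWL = ½ · t · |ΔQ| = ½ · 21 · 30 = $315.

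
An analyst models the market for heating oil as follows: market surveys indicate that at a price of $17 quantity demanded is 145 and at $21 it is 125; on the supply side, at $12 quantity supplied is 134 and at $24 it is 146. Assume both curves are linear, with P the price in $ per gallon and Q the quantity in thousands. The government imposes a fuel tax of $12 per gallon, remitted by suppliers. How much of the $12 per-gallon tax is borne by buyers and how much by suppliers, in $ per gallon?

Demand slope: (125 − 145)/(21 − 17) = -5, so Qd = 230 − 5P.
Supply slope: (146 − 134)/(24 − 12) = 1, so Qs = P + 122.
Without the tax, 230 − 5P = P + 122 gives 6P = 108, so P* = $18 and Q* = 140.
With the tax collected from suppliers, supply shifts: Qs = (P − 12) + 122.
Solving gives Q = 130 with buyers paying $20 and suppliers receiving $8 (the $12 wedge).
Burden on buyers: $2; on suppliers: $10. (They sum to $12.)

Buyers bear $2 per gallon; suppliers bear $10 per gallon.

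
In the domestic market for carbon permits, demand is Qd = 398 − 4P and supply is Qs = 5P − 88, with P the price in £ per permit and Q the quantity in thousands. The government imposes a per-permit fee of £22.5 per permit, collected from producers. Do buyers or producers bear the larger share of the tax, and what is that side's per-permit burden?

Without the tax, 398 − 4P = 5P − 88 gives 9P = 486, so P* = £54 and Q* = 182.
With the tax collected from producers, supply shifts: Qs = 5(P − 22.5) − 88.
New equilibrium: buyers pay £66.5, producers receive £44, Q = 132. (Wedge: Pb − Ps = 22.5.)
Per-permit burden: buyers £12.5, producers £10.
Buyers take the larger share because demand is less price-elastic here (demand slope 4 vs supply slope 5).
The less price-elastic side of the market bears the larger share of a per-unit tax.

Buyers bear the larger share: £12.5 per permit.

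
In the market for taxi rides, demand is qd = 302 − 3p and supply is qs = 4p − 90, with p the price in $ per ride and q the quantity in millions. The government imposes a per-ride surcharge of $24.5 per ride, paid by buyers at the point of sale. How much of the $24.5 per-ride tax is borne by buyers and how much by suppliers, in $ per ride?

Before the tax: set 302 − 3p = 4p − 90 → p* = $56, q* = 134.
With the tax collected from buyers, demand (in seller-price terms) shifts: qd = 302 − 3(p + 24.5).
Solving gives q = 92 with buyers paying $70 and suppliers receiving $45.5 (the $24.5 wedge).
Burden on buyers: $14; on suppliers: $10.5. (They sum to $24.5.)
The less price-elastic side of the market bears the larger share of a per-unit tax.

Buyers bear $14 per ride; suppliers bear $10.5 per ride.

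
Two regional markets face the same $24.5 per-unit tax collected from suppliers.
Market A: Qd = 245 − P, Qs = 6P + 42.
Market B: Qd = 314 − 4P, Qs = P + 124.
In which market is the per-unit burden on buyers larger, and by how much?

Market A: pre-tax P* = $29, Q* = 216; post-tax Q = 195; per-unit burden on buyers = $21.
Market B: pre-tax P* = $38, Q* = 162; post-tax Q = 142.4; per-unit burden on buyers = $4.9.
Difference: $21 vs $4.9 → market A is larger by $16.1.

Market A, by $16.1.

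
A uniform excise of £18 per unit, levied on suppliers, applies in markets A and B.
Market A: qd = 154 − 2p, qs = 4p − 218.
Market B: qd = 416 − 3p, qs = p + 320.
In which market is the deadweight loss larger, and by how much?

Market A: pre-tax p* = £62, q* = 30; post-tax q = 6; deadweight loss = £216.
Market B: pre-tax p* = £24, q* = 344; post-tax q = 330.5; deadweight loss = £121.5.
Difference: £216 vs £121.5 → market A is larger by £94.5.

Market A, by £94.5.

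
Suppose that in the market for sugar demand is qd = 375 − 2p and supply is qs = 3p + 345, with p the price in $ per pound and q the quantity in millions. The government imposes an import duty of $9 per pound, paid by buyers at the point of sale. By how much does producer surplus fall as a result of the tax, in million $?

Producer surplus falls by $1287.36 million.

Without the tax, 375 − 2p = 3p + 345 gives 5p = 30, so p* = $6 and q* = 363.
With the tax collected from buyers, demand (in seller-price terms) shifts: qd = 375 − 2(p + 9).
New equilibrium: buyers pay $11.4, producers receive $2.4, q = 352.2. (Wedge: pb − ps = 9.)
ΔPS is the trapezoid between Q = 352.2 and Q = 363 of height $3.6: ½ · (363 + 352.2) · 3.6 = $1287.36.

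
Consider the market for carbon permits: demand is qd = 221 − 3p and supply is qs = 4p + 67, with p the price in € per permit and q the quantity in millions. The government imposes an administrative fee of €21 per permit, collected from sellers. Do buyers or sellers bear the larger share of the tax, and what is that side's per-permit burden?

Buyers bear the larger share: €12 per permit.

Without the tax, 221 − 3p = 4p + 67 gives 7p = 154, so p* = €22 and q* = 155.
With the tax collected from sellers, supply shifts: qs = 4(p − 21) + 67.
Solving gives q = 119 with buyers paying €34 and sellers receiving €13 (the €21 wedge).
Per-permit burden: buyers €12, sellers €9.
Buyers take the larger share because demand is less price-elastic here (demand slope 3 vs supply slope 4).
The less price-elastic side of the market bears the larger share of a per-unit tax.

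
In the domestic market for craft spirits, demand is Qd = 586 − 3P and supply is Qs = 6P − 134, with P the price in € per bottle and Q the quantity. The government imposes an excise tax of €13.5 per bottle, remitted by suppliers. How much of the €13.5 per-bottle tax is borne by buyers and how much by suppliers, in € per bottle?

Without the tax, 586 − 3P = 6P − 134 gives 9P = 720, so P* = €80 and Q* = 346.
With the tax collected from suppliers, supply shifts: Qs = 6(P − 13.5) − 134.
Solving gives Q = 319 with buyers paying €89 and suppliers receiving €75.5 (the €13.5 wedge).
Burden on buyers: €9; on suppliers: €4.5. (They sum to €13.5.)
The less price-elastic side of the market bears the larger share of a per-unit tax.

Buyers bear €9 per bottle; suppliers bear €4.5 per bottle.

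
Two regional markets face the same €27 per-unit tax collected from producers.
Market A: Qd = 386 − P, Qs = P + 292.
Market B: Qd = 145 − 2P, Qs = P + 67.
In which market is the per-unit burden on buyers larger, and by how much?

Market A, by €4.5.

Market A: pre-tax P* = €47, Q* = 339; post-tax Q = 325.5; per-unit burden on buyers = €13.5.
Market B: pre-tax P* = €26, Q* = 93; post-tax Q = 75; per-unit burden on buyers = €9.
Difference: €13.5 vs €9 → market A is larger by €4.5.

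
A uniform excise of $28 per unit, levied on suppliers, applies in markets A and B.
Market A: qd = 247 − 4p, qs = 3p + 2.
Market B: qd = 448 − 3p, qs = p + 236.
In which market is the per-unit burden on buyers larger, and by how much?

Market A, by $5.

Market A: pre-tax p* = $35, q* = 107; post-tax q = 59; per-unit burden on buyers = $12.
Market B: pre-tax p* = $53, q* = 289; post-tax q = 268; per-unit burden on buyers = $7.
Difference: $12 vs $7 → market A is larger by $5.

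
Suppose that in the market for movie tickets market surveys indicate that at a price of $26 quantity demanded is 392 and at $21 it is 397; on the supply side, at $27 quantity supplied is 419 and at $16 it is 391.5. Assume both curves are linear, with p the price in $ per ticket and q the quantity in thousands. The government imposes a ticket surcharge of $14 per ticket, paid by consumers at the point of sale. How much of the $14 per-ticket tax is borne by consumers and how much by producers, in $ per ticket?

Demand slope: (397 − 392)/(21 − 26) = -1, so qd = 418 − p.
Supply slope: (391.5 − 419)/(16 − 27) = 2.5, so qs = 2.5p + 351.5.
Without the tax, 418 − p = 2.5p + 351.5 gives 3.5p = 66.5, so p* = $19 and q* = 399.
With the tax collected from consumers, demand (in seller-price terms) shifts: qd = 418 − (p + 14).
Solving gives q = 389 with consumers paying $29 and producers receiving $15 (the $14 wedge).
Burden on consumers: $10; on producers: $4. (They sum to $14.)

Consumers bear $10 per ticket; producers bear $4 per ticket.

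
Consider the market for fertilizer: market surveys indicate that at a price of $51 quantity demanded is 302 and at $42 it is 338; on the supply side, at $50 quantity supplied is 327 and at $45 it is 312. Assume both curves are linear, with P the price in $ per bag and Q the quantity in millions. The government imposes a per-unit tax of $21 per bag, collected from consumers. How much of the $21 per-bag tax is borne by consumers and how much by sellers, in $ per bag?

Demand slope: (338 − 302)/(42 − 51) = -4, so Qd = 506 − 4P.
Supply slope: (312 − 327)/(45 − 50) = 3, so Qs = 3P + 177.
Before the tax: set 506 − 4P = 3P + 177 → P* = $47, Q* = 318.
With the tax collected from consumers, demand (in seller-price terms) shifts: Qd = 506 − 4(P + 21).
New equilibrium: consumers pay $56, sellers receive $35, Q = 282. (Wedge: Pb − Ps = 21.)
Burden on consumers: $9; on sellers: $12. (They sum to $21.)
The less price-elastic side of the market bears the larger share of a per-unit tax.

Consumers bear $9 per bag; sellers bear $12 per bag.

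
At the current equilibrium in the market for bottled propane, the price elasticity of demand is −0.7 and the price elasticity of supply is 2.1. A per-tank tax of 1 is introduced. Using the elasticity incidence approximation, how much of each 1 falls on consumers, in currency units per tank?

Incidence ratio: consumers' share ≈ εs / (εs + |εd|) = 2.1 / (2.1 + 0.7) = 0.75.
So consumers bear ≈ 0.75 × 1 = 0.75; suppliers bear 0.25.

Consumers bear ≈ 0.75 per tank.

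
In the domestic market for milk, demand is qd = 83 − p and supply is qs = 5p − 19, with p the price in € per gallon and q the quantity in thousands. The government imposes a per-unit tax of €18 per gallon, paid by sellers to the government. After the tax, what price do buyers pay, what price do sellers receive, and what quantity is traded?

Buyers pay €32; sellers receive €14; quantity = 51.

Before the tax: set 83 − p = 5p − 19 → p* = €17, q* = 66.
With the tax collected from sellers, supply shifts: qs = 5(p − 18) − 19.
New equilibrium: buyers pay €32, sellers receive €14, q = 51. (Wedge: pb − ps = 18.)
The less price-elastic side of the market bears the larger share of a per-unit tax.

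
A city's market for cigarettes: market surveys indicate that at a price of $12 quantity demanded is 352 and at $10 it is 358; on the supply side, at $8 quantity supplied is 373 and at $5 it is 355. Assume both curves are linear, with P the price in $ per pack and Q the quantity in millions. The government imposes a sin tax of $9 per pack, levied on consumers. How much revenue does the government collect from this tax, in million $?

Demand slope: (358 − 352)/(10 − 12) = -3, so Qd = 388 − 3P.
Supply slope: (355 − 373)/(5 − 8) = 6, so Qs = 6P + 325.
Before the tax: set 388 − 3P = 6P + 325 → P* = $7, Q* = 367.
With the tax collected from consumers, demand (in seller-price terms) shifts: Qd = 388 − 3(P + 9).
New equilibrium: consumers pay $13, producers receive $4, Q = 349. (Wedge: Pb − Ps = 9.)
Revenue = t · Q = 9 · 349 = $3141.

Tax revenue = $3141 million.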